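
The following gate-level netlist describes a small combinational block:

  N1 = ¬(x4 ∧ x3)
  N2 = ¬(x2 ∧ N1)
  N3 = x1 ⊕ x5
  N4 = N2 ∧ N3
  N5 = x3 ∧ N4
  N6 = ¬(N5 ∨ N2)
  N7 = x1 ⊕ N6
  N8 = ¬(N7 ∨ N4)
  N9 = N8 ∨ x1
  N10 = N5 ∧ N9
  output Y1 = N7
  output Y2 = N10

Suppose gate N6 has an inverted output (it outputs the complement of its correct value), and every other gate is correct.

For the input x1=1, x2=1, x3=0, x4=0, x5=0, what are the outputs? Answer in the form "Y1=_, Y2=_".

Propagate with N6 forced: N1=1, N2=0, N3=1, N4=0, N5=0, N6=0 [inverted output], N7=1, N8=0, N9=1, N10=0.
So the outputs are Y1=1, Y2=0. (Without the fault they would be Y1=0, Y2=0.)

Y1=1, Y2=0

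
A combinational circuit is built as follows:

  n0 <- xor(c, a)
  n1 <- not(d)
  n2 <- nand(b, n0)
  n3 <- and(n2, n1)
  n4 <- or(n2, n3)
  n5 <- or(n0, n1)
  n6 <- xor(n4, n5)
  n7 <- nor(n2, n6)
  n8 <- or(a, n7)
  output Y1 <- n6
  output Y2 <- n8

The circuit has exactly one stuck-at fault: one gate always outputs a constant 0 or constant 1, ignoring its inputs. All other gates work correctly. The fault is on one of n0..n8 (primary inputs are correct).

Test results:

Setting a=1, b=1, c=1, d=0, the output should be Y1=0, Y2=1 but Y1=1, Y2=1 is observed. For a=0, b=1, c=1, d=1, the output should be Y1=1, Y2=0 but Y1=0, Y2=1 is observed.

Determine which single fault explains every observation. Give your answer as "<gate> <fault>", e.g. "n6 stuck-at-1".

Fault-free values for test 1 (a=1, b=1, c=1, d=0): n0=0, n1=1, n2=1, n3=1, n4=1, n5=1, n6=0, n7=0, n8=1, giving Y1=0, Y2=1. Observed Y1=1, Y2=1.
Test 1: faults giving observed Y1=1, Y2=1 are {n0 stuck-at-1, n1 stuck-at-0, n2 stuck-at-0, n4 stuck-at-0, n5 stuck-at-0, n6 stuck-at-1}.
Test 2 (a=0, b=1, c=1, d=1): fault-free n0=1, n1=0, n2=0, n3=0, n4=0, n5=1, n6=1, n7=0, n8=0 → Y1=1, Y2=0; observed Y1=0, Y2=1. Eliminates n0 stuck-at-1, n1 stuck-at-0, n2 stuck-at-0, n4 stuck-at-0, n6 stuck-at-1.
Only n5 stuck-at-0 is consistent with every test.

n5 stuck-at-0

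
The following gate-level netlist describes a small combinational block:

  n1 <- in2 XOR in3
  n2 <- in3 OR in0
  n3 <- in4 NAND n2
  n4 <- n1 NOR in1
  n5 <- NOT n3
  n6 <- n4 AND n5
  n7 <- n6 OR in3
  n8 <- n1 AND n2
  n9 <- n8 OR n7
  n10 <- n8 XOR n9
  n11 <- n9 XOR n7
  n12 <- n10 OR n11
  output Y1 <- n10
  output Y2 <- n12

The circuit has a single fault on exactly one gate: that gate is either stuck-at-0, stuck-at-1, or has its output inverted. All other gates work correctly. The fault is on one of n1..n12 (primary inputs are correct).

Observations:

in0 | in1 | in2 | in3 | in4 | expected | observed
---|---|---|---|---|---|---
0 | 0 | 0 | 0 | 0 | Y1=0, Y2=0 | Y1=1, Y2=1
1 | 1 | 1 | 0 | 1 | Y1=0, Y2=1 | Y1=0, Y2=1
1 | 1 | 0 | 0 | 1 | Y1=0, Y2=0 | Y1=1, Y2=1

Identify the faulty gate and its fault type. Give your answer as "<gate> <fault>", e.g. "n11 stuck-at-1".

Fault-free values for test 1 (in0=0, in1=0, in2=0, in3=0, in4=0): n1=0, n2=0, n3=1, n4=1, n5=0, n6=0, n7=0, n8=0, n9=0, n10=0, n11=0, n12=0, giving Y1=0, Y2=0. Observed Y1=1, Y2=1.
Test 1: faults giving observed Y1=1, Y2=1 are {n3 stuck-at-0, n3 inverted output, n5 stuck-at-1, n5 inverted output, n6 stuck-at-1, n6 inverted output, n7 stuck-at-1, n7 inverted output, n9 stuck-at-1, n9 inverted output, n10 stuck-at-1, n10 inverted output}.
Test 2 (in0=1, in1=1, in2=1, in3=0, in4=1): fault-free n1=1, n2=1, n3=0, n4=0, n5=1, n6=0, n7=0, n8=1, n9=1, n10=0, n11=1, n12=1 → Y1=0, Y2=1; observed Y1=0, Y2=1. Eliminates n6 stuck-at-1, n6 inverted output, n7 stuck-at-1, n7 inverted output, n9 inverted output, n10 stuck-at-1, n10 inverted output.
Test 3 (in0=1, in1=1, in2=0, in3=0, in4=1): fault-free n1=0, n2=1, n3=0, n4=0, n5=1, n6=0, n7=0, n8=0, n9=0, n10=0, n11=0, n12=0 → Y1=0, Y2=0; observed Y1=1, Y2=1. Eliminates n3 stuck-at-0, n3 inverted output, n5 stuck-at-1, n5 inverted output.
Only n9 stuck-at-1 is consistent with every test.

n9 stuck-at-1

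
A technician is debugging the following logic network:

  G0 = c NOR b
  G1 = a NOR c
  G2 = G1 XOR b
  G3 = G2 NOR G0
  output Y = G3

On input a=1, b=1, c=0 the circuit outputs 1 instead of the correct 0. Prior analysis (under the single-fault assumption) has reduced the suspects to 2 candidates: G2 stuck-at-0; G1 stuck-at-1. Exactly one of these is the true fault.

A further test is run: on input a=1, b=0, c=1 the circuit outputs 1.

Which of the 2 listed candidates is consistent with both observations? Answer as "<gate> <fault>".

G2 stuck-at-0

Evaluate each candidate on input a=1, b=0, c=1:
  G2 stuck-at-0: G0=0, G1=0, G2=0 [stuck-at-0], G3=1 → 1 — matches
  G1 stuck-at-1: G0=0, G1=1 [stuck-at-1], G2=1, G3=0 → 0 — eliminated
Only G2 stuck-at-0 reproduces the observed 1.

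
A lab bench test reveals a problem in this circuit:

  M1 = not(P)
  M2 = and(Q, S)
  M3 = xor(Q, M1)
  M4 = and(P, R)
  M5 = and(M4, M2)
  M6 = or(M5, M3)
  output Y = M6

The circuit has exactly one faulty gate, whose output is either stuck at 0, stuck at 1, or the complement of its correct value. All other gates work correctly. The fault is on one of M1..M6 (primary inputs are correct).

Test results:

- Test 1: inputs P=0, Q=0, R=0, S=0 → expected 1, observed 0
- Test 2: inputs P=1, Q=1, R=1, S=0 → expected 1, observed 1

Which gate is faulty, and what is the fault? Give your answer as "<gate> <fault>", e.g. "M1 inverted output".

Fault-free values for test 1 (P=0, Q=0, R=0, S=0): M1=1, M2=0, M3=1, M4=0, M5=0, M6=1, giving Y=1. Observed 0.
Test 1: faults giving observed 0 are {M1 stuck-at-0, M1 inverted output, M3 stuck-at-0, M3 inverted output, M6 stuck-at-0, M6 inverted output}.
Test 2 (P=1, Q=1, R=1, S=0): fault-free M1=0, M2=0, M3=1, M4=1, M5=0, M6=1 → 1; observed 1. Eliminates M1 inverted output, M3 stuck-at-0, M3 inverted output, M6 stuck-at-0, M6 inverted output.
Only M1 stuck-at-0 is consistent with every test.

M1 stuck-at-0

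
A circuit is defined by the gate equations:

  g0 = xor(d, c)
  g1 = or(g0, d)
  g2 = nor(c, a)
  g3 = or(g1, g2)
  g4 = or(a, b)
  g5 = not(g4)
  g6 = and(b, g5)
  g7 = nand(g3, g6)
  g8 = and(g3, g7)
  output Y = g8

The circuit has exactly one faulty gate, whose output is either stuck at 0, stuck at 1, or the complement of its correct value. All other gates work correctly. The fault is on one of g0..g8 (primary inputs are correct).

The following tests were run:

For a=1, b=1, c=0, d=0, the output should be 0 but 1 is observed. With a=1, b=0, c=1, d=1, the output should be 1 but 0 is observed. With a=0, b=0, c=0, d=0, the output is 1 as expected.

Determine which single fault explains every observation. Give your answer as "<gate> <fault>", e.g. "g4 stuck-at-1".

Fault-free values for test 1 (a=1, b=1, c=0, d=0): g0=0, g1=0, g2=0, g3=0, g4=1, g5=0, g6=0, g7=1, g8=0, giving Y=0. Observed 1.
Test 1: faults giving observed 1 are {g0 stuck-at-1, g0 inverted output, g1 stuck-at-1, g1 inverted output, g2 stuck-at-1, g2 inverted output, g3 stuck-at-1, g3 inverted output, g8 stuck-at-1, g8 inverted output}.
Test 2 (a=1, b=0, c=1, d=1): fault-free g0=0, g1=1, g2=0, g3=1, g4=1, g5=0, g6=0, g7=1, g8=1 → 1; observed 0. Eliminates g0 stuck-at-1, g0 inverted output, g1 stuck-at-1, g2 stuck-at-1, g2 inverted output, g3 stuck-at-1, g8 stuck-at-1.
Test 3 (a=0, b=0, c=0, d=0): fault-free g0=0, g1=0, g2=1, g3=1, g4=0, g5=1, g6=0, g7=1, g8=1 → 1; observed 1. Eliminates g3 inverted output, g8 inverted output.
Only g1 inverted output is consistent with every test.

g1 inverted output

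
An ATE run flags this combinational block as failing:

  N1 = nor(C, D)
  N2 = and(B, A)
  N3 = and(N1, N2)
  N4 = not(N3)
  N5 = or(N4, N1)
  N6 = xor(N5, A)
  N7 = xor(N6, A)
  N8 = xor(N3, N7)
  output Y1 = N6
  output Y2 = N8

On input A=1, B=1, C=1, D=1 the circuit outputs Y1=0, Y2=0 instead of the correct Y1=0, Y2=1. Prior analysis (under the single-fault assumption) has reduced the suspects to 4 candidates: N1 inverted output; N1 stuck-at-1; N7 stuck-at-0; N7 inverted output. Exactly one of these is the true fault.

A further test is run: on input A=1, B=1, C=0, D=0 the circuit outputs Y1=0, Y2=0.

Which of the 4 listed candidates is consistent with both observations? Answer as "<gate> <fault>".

N1 stuck-at-1

Evaluate each candidate on input A=1, B=1, C=0, D=0:
  N1 inverted output: N1=0 [inverted output], N2=1, N3=0, N4=1, N5=1, N6=0, N7=1, N8=1 → Y1=0, Y2=1 — eliminated
  N1 stuck-at-1: N1=1 [stuck-at-1], N2=1, N3=1, N4=0, N5=1, N6=0, N7=1, N8=0 → Y1=0, Y2=0 — matches
  N7 stuck-at-0: N1=1, N2=1, N3=1, N4=0, N5=1, N6=0, N7=0 [stuck-at-0], N8=1 → Y1=0, Y2=1 — eliminated
  N7 inverted output: N1=1, N2=1, N3=1, N4=0, N5=1, N6=0, N7=0 [inverted output], N8=1 → Y1=0, Y2=1 — eliminated
Only N1 stuck-at-1 reproduces the observed Y1=0, Y2=0.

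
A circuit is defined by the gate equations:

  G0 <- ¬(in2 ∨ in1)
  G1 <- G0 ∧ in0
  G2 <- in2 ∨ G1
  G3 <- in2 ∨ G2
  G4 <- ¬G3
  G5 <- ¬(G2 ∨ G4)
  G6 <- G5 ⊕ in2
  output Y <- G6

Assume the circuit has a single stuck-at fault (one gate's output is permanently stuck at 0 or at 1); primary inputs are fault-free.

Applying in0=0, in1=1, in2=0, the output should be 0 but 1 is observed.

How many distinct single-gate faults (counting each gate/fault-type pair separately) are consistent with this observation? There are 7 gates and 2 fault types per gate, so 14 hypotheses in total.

Fault-free: G0=0, G1=0, G2=0, G3=0, G4=1, G5=0, G6=0 → 0. Observed 1.
  G0 stuck-at-0: output 0 ✗
  G0 stuck-at-1: output 0 ✗
  G1 stuck-at-0: output 0 ✗
  G1 stuck-at-1: output 0 ✗
  G2 stuck-at-0: output 0 ✗
  G2 stuck-at-1: output 0 ✗
  G3 stuck-at-0: output 0 ✗
  G3 stuck-at-1: output 1 ✓
  G4 stuck-at-0: output 1 ✓
  G4 stuck-at-1: output 0 ✗
  G5 stuck-at-0: output 0 ✗
  G5 stuck-at-1: output 1 ✓
  G6 stuck-at-0: output 0 ✗
  G6 stuck-at-1: output 1 ✓
Consistent faults: {G3 stuck-at-1, G4 stuck-at-0, G5 stuck-at-1, G6 stuck-at-1} — 4 in all.

4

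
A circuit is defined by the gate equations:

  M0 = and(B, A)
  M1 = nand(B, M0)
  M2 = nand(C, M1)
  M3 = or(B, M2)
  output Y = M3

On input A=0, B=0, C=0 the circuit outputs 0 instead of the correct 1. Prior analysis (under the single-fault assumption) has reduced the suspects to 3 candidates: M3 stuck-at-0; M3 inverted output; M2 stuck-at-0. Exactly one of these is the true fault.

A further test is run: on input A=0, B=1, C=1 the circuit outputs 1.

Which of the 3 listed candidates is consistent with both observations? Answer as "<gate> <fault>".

Evaluate each candidate on input A=0, B=1, C=1:
  M3 stuck-at-0: M0=0, M1=1, M2=0, M3=0 [stuck-at-0] → 0 — eliminated
  M3 inverted output: M0=0, M1=1, M2=0, M3=0 [inverted output] → 0 — eliminated
  M2 stuck-at-0: M0=0, M1=1, M2=0 [stuck-at-0], M3=1 → 1 — matches
Only M2 stuck-at-0 reproduces the observed 1.

M2 stuck-at-0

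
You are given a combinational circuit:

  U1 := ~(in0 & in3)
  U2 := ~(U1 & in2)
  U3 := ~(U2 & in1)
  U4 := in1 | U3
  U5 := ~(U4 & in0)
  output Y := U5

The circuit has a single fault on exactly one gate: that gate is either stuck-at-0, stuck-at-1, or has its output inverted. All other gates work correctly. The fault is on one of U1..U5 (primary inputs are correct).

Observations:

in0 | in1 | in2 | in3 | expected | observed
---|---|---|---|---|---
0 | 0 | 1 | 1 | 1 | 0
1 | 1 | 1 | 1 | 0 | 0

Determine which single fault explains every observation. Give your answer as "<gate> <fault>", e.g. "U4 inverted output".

U5 stuck-at-0

Fault-free values for test 1 (in0=0, in1=0, in2=1, in3=1): U1=1, U2=0, U3=1, U4=1, U5=1, giving Y=1. Observed 0.
Test 1: faults giving observed 0 are {U5 stuck-at-0, U5 inverted output}.
Test 2 (in0=1, in1=1, in2=1, in3=1): fault-free U1=0, U2=1, U3=0, U4=1, U5=0 → 0; observed 0. Eliminates U5 inverted output.
Only U5 stuck-at-0 is consistent with every test.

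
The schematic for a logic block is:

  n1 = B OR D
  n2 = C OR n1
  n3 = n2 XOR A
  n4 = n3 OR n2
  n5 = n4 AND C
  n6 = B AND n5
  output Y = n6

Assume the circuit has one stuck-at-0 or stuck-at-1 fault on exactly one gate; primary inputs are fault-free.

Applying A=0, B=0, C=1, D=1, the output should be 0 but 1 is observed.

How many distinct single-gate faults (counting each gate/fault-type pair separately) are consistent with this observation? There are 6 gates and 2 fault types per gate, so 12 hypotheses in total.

Fault-free: n1=1, n2=1, n3=1, n4=1, n5=1, n6=0 → 0. Observed 1.
  n1 stuck-at-0: output 0 ✗
  n1 stuck-at-1: output 0 ✗
  n2 stuck-at-0: output 0 ✗
  n2 stuck-at-1: output 0 ✗
  n3 stuck-at-0: output 0 ✗
  n3 stuck-at-1: output 0 ✗
  n4 stuck-at-0: output 0 ✗
  n4 stuck-at-1: output 0 ✗
  n5 stuck-at-0: output 0 ✗
  n5 stuck-at-1: output 0 ✗
  n6 stuck-at-0: output 0 ✗
  n6 stuck-at-1: output 1 ✓
Consistent faults: {n6 stuck-at-1} — 1 in all.

1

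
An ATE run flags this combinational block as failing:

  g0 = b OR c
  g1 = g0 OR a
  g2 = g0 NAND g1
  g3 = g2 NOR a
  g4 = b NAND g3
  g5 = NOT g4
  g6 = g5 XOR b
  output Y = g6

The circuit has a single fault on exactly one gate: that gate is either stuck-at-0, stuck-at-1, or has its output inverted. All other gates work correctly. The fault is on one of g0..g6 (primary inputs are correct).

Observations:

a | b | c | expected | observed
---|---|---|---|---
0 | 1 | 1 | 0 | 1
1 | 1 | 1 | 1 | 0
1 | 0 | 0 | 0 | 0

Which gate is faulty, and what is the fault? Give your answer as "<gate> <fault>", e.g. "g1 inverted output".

g3 inverted output

Fault-free values for test 1 (a=0, b=1, c=1): g0=1, g1=1, g2=0, g3=1, g4=0, g5=1, g6=0, giving Y=0. Observed 1.
Test 1: faults giving observed 1 are {g0 stuck-at-0, g0 inverted output, g1 stuck-at-0, g1 inverted output, g2 stuck-at-1, g2 inverted output, g3 stuck-at-0, g3 inverted output, g4 stuck-at-1, g4 inverted output, g5 stuck-at-0, g5 inverted output, g6 stuck-at-1, g6 inverted output}.
Test 2 (a=1, b=1, c=1): fault-free g0=1, g1=1, g2=0, g3=0, g4=1, g5=0, g6=1 → 1; observed 0. Eliminates g0 stuck-at-0, g0 inverted output, g1 stuck-at-0, g1 inverted output, g2 stuck-at-1, g2 inverted output, g3 stuck-at-0, g4 stuck-at-1, g5 stuck-at-0, g6 stuck-at-1.
Test 3 (a=1, b=0, c=0): fault-free g0=0, g1=1, g2=1, g3=0, g4=1, g5=0, g6=0 → 0; observed 0. Eliminates g4 inverted output, g5 inverted output, g6 inverted output.
Only g3 inverted output is consistent with every test.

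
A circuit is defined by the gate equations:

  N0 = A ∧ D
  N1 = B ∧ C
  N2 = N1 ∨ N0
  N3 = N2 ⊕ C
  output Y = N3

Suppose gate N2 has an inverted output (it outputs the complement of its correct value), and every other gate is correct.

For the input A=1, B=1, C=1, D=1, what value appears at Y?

1

Propagate with N2 forced: N0=1, N1=1, N2=0 [inverted output], N3=1.
So Y = 1. (Without the fault it would be 0.)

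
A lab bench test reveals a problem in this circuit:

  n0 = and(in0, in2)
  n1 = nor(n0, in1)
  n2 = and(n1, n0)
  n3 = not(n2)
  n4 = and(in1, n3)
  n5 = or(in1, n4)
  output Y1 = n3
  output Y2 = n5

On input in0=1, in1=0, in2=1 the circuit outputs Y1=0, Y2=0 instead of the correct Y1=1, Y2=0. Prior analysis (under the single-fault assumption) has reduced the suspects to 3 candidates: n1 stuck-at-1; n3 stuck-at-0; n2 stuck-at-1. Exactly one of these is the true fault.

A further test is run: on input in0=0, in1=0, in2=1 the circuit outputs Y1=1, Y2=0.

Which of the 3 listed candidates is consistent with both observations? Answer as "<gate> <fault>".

Evaluate each candidate on input in0=0, in1=0, in2=1:
  n1 stuck-at-1: n0=0, n1=1 [stuck-at-1], n2=0, n3=1, n4=0, n5=0 → Y1=1, Y2=0 — matches
  n3 stuck-at-0: n0=0, n1=1, n2=0, n3=0 [stuck-at-0], n4=0, n5=0 → Y1=0, Y2=0 — eliminated
  n2 stuck-at-1: n0=0, n1=1, n2=1 [stuck-at-1], n3=0, n4=0, n5=0 → Y1=0, Y2=0 — eliminated
Only n1 stuck-at-1 reproduces the observed Y1=1, Y2=0.

n1 stuck-at-1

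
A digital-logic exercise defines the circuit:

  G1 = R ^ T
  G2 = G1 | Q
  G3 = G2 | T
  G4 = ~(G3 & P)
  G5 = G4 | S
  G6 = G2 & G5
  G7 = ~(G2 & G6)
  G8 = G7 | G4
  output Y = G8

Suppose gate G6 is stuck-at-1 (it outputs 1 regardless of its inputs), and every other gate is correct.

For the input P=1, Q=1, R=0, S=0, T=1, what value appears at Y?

0

Propagate with G6 forced: G1=1, G2=1, G3=1, G4=0, G5=0, G6=1 [stuck-at-1], G7=0, G8=0.
So Y = 0. (Without the fault it would be 1.)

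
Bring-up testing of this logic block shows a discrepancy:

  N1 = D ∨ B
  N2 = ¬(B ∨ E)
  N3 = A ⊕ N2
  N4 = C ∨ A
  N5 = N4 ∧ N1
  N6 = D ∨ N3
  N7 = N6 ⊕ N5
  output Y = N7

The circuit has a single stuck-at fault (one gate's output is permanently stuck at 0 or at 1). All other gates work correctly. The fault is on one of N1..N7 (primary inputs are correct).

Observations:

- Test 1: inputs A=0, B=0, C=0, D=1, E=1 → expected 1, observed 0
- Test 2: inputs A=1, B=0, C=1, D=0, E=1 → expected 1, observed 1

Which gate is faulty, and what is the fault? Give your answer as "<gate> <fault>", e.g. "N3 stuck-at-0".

Fault-free values for test 1 (A=0, B=0, C=0, D=1, E=1): N1=1, N2=0, N3=0, N4=0, N5=0, N6=1, N7=1, giving Y=1. Observed 0.
Test 1: faults giving observed 0 are {N4 stuck-at-1, N5 stuck-at-1, N6 stuck-at-0, N7 stuck-at-0}.
Test 2 (A=1, B=0, C=1, D=0, E=1): fault-free N1=0, N2=0, N3=1, N4=1, N5=0, N6=1, N7=1 → 1; observed 1. Eliminates N5 stuck-at-1, N6 stuck-at-0, N7 stuck-at-0.
Only N4 stuck-at-1 is consistent with every test.

N4 stuck-at-1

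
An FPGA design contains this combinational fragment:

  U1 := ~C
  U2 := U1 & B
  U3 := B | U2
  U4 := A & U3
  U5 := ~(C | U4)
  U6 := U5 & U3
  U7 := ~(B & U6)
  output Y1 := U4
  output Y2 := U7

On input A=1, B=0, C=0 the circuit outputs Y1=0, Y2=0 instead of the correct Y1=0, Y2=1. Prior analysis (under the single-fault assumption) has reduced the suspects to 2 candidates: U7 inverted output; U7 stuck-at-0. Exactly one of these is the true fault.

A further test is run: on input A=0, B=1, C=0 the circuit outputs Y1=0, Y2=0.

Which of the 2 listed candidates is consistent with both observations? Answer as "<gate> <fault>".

Evaluate each candidate on input A=0, B=1, C=0:
  U7 inverted output: U1=1, U2=1, U3=1, U4=0, U5=1, U6=1, U7=1 [inverted output] → Y1=0, Y2=1 — eliminated
  U7 stuck-at-0: U1=1, U2=1, U3=1, U4=0, U5=1, U6=1, U7=0 [stuck-at-0] → Y1=0, Y2=0 — matches
Only U7 stuck-at-0 reproduces the observed Y1=0, Y2=0.

U7 stuck-at-0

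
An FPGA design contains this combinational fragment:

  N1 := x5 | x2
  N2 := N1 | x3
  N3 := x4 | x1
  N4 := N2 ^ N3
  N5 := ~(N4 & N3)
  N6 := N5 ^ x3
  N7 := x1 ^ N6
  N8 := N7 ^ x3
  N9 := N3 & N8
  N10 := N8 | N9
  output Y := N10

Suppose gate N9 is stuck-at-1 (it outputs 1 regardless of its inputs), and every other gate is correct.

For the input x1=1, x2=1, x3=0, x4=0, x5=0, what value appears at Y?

1

Propagate with N9 forced: N1=1, N2=1, N3=1, N4=0, N5=1, N6=1, N7=0, N8=0, N9=1 [stuck-at-1], N10=1.
So Y = 1. (Without the fault it would be 0.)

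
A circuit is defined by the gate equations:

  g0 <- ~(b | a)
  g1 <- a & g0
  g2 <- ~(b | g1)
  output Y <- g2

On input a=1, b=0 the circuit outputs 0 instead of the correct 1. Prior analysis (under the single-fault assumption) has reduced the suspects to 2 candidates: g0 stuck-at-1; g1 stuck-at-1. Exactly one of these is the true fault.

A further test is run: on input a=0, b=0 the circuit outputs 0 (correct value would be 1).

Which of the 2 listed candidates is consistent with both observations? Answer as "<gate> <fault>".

Evaluate each candidate on input a=0, b=0:
  g0 stuck-at-1: g0=1 [stuck-at-1], g1=0, g2=1 → 1 — eliminated
  g1 stuck-at-1: g0=1, g1=1 [stuck-at-1], g2=0 → 0 — matches
Only g1 stuck-at-1 reproduces the observed 0.

g1 stuck-at-1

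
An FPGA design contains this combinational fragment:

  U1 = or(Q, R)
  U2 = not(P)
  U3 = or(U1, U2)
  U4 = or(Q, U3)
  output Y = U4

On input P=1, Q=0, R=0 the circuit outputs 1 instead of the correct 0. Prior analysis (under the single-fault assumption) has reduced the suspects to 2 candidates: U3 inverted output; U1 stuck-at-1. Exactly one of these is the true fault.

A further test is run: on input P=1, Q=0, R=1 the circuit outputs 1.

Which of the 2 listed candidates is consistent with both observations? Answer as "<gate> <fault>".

Evaluate each candidate on input P=1, Q=0, R=1:
  U3 inverted output: U1=1, U2=0, U3=0 [inverted output], U4=0 → 0 — eliminated
  U1 stuck-at-1: U1=1 [stuck-at-1], U2=0, U3=1, U4=1 → 1 — matches
Only U1 stuck-at-1 reproduces the observed 1.

U1 stuck-at-1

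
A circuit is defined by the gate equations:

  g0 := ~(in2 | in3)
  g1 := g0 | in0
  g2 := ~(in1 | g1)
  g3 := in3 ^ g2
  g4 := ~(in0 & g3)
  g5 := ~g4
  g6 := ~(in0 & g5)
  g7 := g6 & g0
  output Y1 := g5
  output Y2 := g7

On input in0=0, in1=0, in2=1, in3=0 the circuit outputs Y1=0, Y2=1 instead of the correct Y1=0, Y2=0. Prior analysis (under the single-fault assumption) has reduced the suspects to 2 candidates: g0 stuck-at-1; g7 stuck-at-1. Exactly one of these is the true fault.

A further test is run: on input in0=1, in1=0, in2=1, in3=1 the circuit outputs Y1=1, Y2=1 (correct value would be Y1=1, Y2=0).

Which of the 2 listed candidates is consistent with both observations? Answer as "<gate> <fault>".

Evaluate each candidate on input in0=1, in1=0, in2=1, in3=1:
  g0 stuck-at-1: g0=1 [stuck-at-1], g1=1, g2=0, g3=1, g4=0, g5=1, g6=0, g7=0 → Y1=1, Y2=0 — eliminated
  g7 stuck-at-1: g0=0, g1=1, g2=0, g3=1, g4=0, g5=1, g6=0, g7=1 [stuck-at-1] → Y1=1, Y2=1 — matches
Only g7 stuck-at-1 reproduces the observed Y1=1, Y2=1.

g7 stuck-at-1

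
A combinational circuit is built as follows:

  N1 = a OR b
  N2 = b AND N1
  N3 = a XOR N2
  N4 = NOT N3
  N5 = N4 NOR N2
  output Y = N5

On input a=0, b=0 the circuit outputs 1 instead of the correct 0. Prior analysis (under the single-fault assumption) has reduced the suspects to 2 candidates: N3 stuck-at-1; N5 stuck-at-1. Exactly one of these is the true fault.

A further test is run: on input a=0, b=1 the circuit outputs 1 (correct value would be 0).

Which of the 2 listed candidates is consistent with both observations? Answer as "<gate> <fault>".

N5 stuck-at-1

Evaluate each candidate on input a=0, b=1:
  N3 stuck-at-1: N1=1, N2=1, N3=1 [stuck-at-1], N4=0, N5=0 → 0 — eliminated
  N5 stuck-at-1: N1=1, N2=1, N3=1, N4=0, N5=1 [stuck-at-1] → 1 — matches
Only N5 stuck-at-1 reproduces the observed 1.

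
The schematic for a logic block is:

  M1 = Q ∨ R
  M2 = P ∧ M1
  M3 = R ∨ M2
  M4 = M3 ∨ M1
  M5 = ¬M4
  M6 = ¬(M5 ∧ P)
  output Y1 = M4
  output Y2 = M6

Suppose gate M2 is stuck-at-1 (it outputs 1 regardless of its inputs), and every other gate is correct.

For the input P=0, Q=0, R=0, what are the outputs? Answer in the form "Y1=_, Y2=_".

Propagate with M2 forced: M1=0, M2=1 [stuck-at-1], M3=1, M4=1, M5=0, M6=1.
So the outputs are Y1=1, Y2=1. (Without the fault they would be Y1=0, Y2=1.)

Y1=1, Y2=1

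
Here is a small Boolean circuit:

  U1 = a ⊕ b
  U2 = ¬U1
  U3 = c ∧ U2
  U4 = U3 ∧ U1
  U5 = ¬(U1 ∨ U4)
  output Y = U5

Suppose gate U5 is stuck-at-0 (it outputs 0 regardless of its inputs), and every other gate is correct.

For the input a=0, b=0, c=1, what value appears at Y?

0

Propagate with U5 forced: U1=0, U2=1, U3=1, U4=0, U5=0 [stuck-at-0].
So Y = 0. (Without the fault it would be 1.)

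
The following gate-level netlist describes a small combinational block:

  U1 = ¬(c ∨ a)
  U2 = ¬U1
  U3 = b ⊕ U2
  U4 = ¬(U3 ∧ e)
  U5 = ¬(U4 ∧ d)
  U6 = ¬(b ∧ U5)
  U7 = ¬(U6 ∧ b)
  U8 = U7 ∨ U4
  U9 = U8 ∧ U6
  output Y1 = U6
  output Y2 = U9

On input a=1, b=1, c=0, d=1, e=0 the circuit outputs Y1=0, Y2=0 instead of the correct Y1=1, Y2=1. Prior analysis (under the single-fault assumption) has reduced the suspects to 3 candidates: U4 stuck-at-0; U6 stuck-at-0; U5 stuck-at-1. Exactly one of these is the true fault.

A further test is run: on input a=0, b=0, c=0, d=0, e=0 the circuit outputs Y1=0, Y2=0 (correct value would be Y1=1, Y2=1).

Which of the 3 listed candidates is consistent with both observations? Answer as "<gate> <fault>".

Evaluate each candidate on input a=0, b=0, c=0, d=0, e=0:
  U4 stuck-at-0: U1=1, U2=0, U3=0, U4=0 [stuck-at-0], U5=1, U6=1, U7=1, U8=1, U9=1 → Y1=1, Y2=1 — eliminated
  U6 stuck-at-0: U1=1, U2=0, U3=0, U4=1, U5=1, U6=0 [stuck-at-0], U7=1, U8=1, U9=0 → Y1=0, Y2=0 — matches
  U5 stuck-at-1: U1=1, U2=0, U3=0, U4=1, U5=1 [stuck-at-1], U6=1, U7=1, U8=1, U9=1 → Y1=1, Y2=1 — eliminated
Only U6 stuck-at-0 reproduces the observed Y1=0, Y2=0.

U6 stuck-at-0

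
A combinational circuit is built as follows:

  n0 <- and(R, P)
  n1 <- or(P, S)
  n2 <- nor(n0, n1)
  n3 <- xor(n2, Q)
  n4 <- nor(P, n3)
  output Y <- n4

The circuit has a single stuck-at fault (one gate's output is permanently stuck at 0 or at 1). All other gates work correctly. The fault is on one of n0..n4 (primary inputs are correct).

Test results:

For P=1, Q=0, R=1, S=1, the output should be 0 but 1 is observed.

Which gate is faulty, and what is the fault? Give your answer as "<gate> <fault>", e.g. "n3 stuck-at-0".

Fault-free values for test 1 (P=1, Q=0, R=1, S=1): n0=1, n1=1, n2=0, n3=0, n4=0, giving Y=0. Observed 1.
Test 1: faults giving observed 1 are {n4 stuck-at-1}.
Only n4 stuck-at-1 is consistent with every test.

n4 stuck-at-1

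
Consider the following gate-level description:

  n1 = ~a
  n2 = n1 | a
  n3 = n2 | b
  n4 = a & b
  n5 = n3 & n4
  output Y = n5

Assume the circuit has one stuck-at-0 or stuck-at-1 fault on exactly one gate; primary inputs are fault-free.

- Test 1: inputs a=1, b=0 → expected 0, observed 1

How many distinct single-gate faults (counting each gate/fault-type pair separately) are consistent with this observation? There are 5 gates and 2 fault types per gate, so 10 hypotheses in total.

2

Fault-free: n1=0, n2=1, n3=1, n4=0, n5=0 → 0. Observed 1.
  n1 stuck-at-0: output 0 ✗
  n1 stuck-at-1: output 0 ✗
  n2 stuck-at-0: output 0 ✗
  n2 stuck-at-1: output 0 ✗
  n3 stuck-at-0: output 0 ✗
  n3 stuck-at-1: output 0 ✗
  n4 stuck-at-0: output 0 ✗
  n4 stuck-at-1: output 1 ✓
  n5 stuck-at-0: output 0 ✗
  n5 stuck-at-1: output 1 ✓
Consistent faults: {n4 stuck-at-1, n5 stuck-at-1} — 2 in all.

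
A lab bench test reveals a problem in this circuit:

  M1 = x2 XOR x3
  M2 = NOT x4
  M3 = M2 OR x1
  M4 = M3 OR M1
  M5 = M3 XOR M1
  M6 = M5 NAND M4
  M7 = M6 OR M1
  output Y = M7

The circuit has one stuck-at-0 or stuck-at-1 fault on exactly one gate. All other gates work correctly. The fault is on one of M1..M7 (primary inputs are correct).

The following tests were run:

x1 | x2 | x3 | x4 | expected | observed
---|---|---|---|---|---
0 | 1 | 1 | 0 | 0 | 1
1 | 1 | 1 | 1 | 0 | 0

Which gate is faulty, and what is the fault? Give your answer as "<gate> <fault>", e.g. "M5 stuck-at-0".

M2 stuck-at-0

Fault-free values for test 1 (x1=0, x2=1, x3=1, x4=0): M1=0, M2=1, M3=1, M4=1, M5=1, M6=0, M7=0, giving Y=0. Observed 1.
Test 1: faults giving observed 1 are {M1 stuck-at-1, M2 stuck-at-0, M3 stuck-at-0, M4 stuck-at-0, M5 stuck-at-0, M6 stuck-at-1, M7 stuck-at-1}.
Test 2 (x1=1, x2=1, x3=1, x4=1): fault-free M1=0, M2=0, M3=1, M4=1, M5=1, M6=0, M7=0 → 0; observed 0. Eliminates M1 stuck-at-1, M3 stuck-at-0, M4 stuck-at-0, M5 stuck-at-0, M6 stuck-at-1, M7 stuck-at-1.
Only M2 stuck-at-0 is consistent with every test.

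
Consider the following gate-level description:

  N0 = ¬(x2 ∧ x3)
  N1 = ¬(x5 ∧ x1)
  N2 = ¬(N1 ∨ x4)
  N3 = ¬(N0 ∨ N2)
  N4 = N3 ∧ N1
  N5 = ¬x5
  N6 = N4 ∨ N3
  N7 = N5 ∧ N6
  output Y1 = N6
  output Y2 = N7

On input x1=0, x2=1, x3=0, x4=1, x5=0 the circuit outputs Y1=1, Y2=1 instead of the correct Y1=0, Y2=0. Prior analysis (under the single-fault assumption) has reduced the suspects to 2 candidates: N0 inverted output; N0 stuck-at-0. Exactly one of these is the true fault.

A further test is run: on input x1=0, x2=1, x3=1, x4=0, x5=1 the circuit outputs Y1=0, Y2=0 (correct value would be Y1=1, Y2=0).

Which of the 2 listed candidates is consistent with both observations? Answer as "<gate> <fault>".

N0 inverted output

Evaluate each candidate on input x1=0, x2=1, x3=1, x4=0, x5=1:
  N0 inverted output: N0=1 [inverted output], N1=1, N2=0, N3=0, N4=0, N5=0, N6=0, N7=0 → Y1=0, Y2=0 — matches
  N0 stuck-at-0: N0=0 [stuck-at-0], N1=1, N2=0, N3=1, N4=1, N5=0, N6=1, N7=0 → Y1=1, Y2=0 — eliminated
Only N0 inverted output reproduces the observed Y1=0, Y2=0.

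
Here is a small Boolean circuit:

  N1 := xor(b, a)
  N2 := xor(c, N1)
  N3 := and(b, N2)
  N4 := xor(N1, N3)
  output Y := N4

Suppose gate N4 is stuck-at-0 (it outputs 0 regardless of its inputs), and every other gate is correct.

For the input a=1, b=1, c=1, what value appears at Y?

Propagate with N4 forced: N1=0, N2=1, N3=1, N4=0 [stuck-at-0].
So Y = 0. (Without the fault it would be 1.)

0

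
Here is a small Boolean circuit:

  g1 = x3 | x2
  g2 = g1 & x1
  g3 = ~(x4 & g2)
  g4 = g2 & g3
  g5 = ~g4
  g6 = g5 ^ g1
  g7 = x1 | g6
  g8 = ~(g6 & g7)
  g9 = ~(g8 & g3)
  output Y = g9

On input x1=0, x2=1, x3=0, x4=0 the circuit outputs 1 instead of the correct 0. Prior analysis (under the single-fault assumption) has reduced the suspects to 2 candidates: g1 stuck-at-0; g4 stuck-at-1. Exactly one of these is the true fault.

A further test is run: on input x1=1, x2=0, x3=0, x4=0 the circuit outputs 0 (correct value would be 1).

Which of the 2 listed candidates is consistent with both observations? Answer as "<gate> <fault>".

Evaluate each candidate on input x1=1, x2=0, x3=0, x4=0:
  g1 stuck-at-0: g1=0 [stuck-at-0], g2=0, g3=1, g4=0, g5=1, g6=1, g7=1, g8=0, g9=1 → 1 — eliminated
  g4 stuck-at-1: g1=0, g2=0, g3=1, g4=1 [stuck-at-1], g5=0, g6=0, g7=1, g8=1, g9=0 → 0 — matches
Only g4 stuck-at-1 reproduces the observed 0.

g4 stuck-at-1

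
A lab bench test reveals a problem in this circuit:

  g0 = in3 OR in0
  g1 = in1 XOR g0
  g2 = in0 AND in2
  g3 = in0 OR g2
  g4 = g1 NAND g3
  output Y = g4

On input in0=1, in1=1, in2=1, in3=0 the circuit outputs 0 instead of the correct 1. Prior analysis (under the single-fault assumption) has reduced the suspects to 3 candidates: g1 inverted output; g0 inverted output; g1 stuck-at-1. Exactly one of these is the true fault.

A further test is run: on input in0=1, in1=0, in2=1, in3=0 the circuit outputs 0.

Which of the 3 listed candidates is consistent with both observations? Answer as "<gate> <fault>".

g1 stuck-at-1

Evaluate each candidate on input in0=1, in1=0, in2=1, in3=0:
  g1 inverted output: g0=1, g1=0 [inverted output], g2=1, g3=1, g4=1 → 1 — eliminated
  g0 inverted output: g0=0 [inverted output], g1=0, g2=1, g3=1, g4=1 → 1 — eliminated
  g1 stuck-at-1: g0=1, g1=1 [stuck-at-1], g2=1, g3=1, g4=0 → 0 — matches
Only g1 stuck-at-1 reproduces the observed 0.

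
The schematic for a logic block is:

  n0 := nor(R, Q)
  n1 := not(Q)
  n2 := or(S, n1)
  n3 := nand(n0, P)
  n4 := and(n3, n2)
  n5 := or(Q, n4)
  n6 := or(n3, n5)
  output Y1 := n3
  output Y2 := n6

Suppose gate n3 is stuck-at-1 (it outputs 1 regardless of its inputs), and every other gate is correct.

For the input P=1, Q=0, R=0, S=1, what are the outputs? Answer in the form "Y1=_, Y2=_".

Y1=1, Y2=1

Propagate with n3 forced: n0=1, n1=1, n2=1, n3=1 [stuck-at-1], n4=1, n5=1, n6=1.
So the outputs are Y1=1, Y2=1. (Without the fault they would be Y1=0, Y2=0.)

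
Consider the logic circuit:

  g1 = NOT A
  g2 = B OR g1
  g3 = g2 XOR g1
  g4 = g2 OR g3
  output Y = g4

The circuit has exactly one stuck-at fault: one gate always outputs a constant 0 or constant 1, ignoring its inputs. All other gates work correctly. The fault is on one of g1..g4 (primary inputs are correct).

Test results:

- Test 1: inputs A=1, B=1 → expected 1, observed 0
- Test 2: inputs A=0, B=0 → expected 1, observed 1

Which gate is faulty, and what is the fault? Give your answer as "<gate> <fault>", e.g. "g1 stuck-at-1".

g2 stuck-at-0

Fault-free values for test 1 (A=1, B=1): g1=0, g2=1, g3=1, g4=1, giving Y=1. Observed 0.
Test 1: faults giving observed 0 are {g2 stuck-at-0, g4 stuck-at-0}.
Test 2 (A=0, B=0): fault-free g1=1, g2=1, g3=0, g4=1 → 1; observed 1. Eliminates g4 stuck-at-0.
Only g2 stuck-at-0 is consistent with every test.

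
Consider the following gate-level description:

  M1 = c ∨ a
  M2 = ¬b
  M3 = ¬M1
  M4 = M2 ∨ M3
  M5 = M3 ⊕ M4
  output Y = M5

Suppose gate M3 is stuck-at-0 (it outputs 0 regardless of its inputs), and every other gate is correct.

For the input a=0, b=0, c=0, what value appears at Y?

Propagate with M3 forced: M1=0, M2=1, M3=0 [stuck-at-0], M4=1, M5=1.
So Y = 1. (Without the fault it would be 0.)

1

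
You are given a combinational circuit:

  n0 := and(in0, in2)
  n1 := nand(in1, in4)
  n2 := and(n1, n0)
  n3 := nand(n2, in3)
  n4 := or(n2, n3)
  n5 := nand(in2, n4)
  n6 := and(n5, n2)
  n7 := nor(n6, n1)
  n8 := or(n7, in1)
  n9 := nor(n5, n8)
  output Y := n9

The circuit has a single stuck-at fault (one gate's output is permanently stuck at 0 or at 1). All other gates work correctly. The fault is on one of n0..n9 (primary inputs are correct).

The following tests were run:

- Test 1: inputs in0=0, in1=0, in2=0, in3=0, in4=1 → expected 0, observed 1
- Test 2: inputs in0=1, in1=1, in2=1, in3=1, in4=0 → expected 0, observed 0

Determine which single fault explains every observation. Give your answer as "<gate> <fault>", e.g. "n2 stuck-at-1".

n5 stuck-at-0

Fault-free values for test 1 (in0=0, in1=0, in2=0, in3=0, in4=1): n0=0, n1=1, n2=0, n3=1, n4=1, n5=1, n6=0, n7=0, n8=0, n9=0, giving Y=0. Observed 1.
Test 1: faults giving observed 1 are {n5 stuck-at-0, n9 stuck-at-1}.
Test 2 (in0=1, in1=1, in2=1, in3=1, in4=0): fault-free n0=1, n1=1, n2=1, n3=0, n4=1, n5=0, n6=0, n7=0, n8=1, n9=0 → 0; observed 0. Eliminates n9 stuck-at-1.
Only n5 stuck-at-0 is consistent with every test.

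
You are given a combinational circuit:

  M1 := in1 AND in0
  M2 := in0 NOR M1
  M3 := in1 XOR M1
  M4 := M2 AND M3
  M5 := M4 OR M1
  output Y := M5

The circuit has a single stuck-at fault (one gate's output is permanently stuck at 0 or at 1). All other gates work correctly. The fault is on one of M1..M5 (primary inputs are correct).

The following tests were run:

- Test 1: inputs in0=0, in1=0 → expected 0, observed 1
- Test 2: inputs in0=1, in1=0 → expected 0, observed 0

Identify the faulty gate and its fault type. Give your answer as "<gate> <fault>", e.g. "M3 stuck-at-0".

Fault-free values for test 1 (in0=0, in1=0): M1=0, M2=1, M3=0, M4=0, M5=0, giving Y=0. Observed 1.
Test 1: faults giving observed 1 are {M1 stuck-at-1, M3 stuck-at-1, M4 stuck-at-1, M5 stuck-at-1}.
Test 2 (in0=1, in1=0): fault-free M1=0, M2=0, M3=0, M4=0, M5=0 → 0; observed 0. Eliminates M1 stuck-at-1, M4 stuck-at-1, M5 stuck-at-1.
Only M3 stuck-at-1 is consistent with every test.

M3 stuck-at-1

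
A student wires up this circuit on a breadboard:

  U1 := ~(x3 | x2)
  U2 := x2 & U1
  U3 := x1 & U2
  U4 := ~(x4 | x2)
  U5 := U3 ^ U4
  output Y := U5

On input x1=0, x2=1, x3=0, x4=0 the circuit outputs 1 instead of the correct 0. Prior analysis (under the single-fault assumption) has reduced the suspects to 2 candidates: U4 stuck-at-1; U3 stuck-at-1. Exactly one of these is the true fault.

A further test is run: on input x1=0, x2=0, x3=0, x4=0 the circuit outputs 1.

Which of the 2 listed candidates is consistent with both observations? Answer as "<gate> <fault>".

U4 stuck-at-1

Evaluate each candidate on input x1=0, x2=0, x3=0, x4=0:
  U4 stuck-at-1: U1=1, U2=0, U3=0, U4=1 [stuck-at-1], U5=1 → 1 — matches
  U3 stuck-at-1: U1=1, U2=0, U3=1 [stuck-at-1], U4=1, U5=0 → 0 — eliminated
Only U4 stuck-at-1 reproduces the observed 1.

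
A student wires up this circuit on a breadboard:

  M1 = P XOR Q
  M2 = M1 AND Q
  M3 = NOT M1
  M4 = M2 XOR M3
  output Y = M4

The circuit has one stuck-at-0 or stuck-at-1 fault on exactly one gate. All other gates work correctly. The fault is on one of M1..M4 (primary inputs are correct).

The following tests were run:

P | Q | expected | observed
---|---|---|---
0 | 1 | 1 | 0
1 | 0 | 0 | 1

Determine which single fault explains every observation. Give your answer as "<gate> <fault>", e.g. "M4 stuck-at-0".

Fault-free values for test 1 (P=0, Q=1): M1=1, M2=1, M3=0, M4=1, giving Y=1. Observed 0.
Test 1: faults giving observed 0 are {M2 stuck-at-0, M3 stuck-at-1, M4 stuck-at-0}.
Test 2 (P=1, Q=0): fault-free M1=1, M2=0, M3=0, M4=0 → 0; observed 1. Eliminates M2 stuck-at-0, M4 stuck-at-0.
Only M3 stuck-at-1 is consistent with every test.

M3 stuck-at-1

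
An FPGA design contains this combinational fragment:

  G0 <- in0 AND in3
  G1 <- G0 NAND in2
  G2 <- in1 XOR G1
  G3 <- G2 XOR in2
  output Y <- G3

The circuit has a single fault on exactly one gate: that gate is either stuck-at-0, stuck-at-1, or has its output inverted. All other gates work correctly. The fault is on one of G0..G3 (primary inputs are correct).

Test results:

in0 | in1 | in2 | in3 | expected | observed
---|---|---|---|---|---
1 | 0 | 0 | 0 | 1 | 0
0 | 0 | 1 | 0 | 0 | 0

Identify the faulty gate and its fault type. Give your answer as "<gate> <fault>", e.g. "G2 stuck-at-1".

G3 stuck-at-0

Fault-free values for test 1 (in0=1, in1=0, in2=0, in3=0): G0=0, G1=1, G2=1, G3=1, giving Y=1. Observed 0.
Test 1: faults giving observed 0 are {G1 stuck-at-0, G1 inverted output, G2 stuck-at-0, G2 inverted output, G3 stuck-at-0, G3 inverted output}.
Test 2 (in0=0, in1=0, in2=1, in3=0): fault-free G0=0, G1=1, G2=1, G3=0 → 0; observed 0. Eliminates G1 stuck-at-0, G1 inverted output, G2 stuck-at-0, G2 inverted output, G3 inverted output.
Only G3 stuck-at-0 is consistent with every test.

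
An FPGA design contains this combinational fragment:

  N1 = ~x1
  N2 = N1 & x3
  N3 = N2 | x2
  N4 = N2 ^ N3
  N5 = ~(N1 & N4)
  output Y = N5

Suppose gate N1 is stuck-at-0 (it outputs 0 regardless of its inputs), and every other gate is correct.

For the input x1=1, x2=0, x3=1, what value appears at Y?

1

Propagate with N1 forced: N1=0 [stuck-at-0], N2=0, N3=0, N4=0, N5=1.
So Y = 1. (Same as the fault-free value — the fault is masked on this input.)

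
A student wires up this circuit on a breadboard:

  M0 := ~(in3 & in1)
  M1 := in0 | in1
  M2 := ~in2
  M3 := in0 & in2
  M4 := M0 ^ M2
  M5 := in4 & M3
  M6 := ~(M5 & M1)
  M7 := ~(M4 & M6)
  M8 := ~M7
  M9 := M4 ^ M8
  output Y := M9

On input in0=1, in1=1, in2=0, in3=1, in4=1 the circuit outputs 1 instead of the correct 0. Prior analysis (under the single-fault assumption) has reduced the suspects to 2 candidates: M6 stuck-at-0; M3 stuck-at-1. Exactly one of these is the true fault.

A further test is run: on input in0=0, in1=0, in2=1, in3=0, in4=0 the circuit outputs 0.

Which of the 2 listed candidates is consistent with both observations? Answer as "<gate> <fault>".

M3 stuck-at-1

Evaluate each candidate on input in0=0, in1=0, in2=1, in3=0, in4=0:
  M6 stuck-at-0: M0=1, M1=0, M2=0, M3=0, M4=1, M5=0, M6=0 [stuck-at-0], M7=1, M8=0, M9=1 → 1 — eliminated
  M3 stuck-at-1: M0=1, M1=0, M2=0, M3=1 [stuck-at-1], M4=1, M5=0, M6=1, M7=0, M8=1, M9=0 → 0 — matches
Only M3 stuck-at-1 reproduces the observed 0.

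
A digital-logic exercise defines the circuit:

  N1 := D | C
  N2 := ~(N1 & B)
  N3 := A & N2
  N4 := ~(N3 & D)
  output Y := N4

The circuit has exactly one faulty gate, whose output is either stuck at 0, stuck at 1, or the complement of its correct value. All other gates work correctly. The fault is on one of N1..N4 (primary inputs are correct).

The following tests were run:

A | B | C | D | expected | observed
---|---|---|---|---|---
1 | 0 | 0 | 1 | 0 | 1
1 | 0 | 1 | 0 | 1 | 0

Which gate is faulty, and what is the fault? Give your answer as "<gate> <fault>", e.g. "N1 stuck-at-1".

N4 inverted output

Fault-free values for test 1 (A=1, B=0, C=0, D=1): N1=1, N2=1, N3=1, N4=0, giving Y=0. Observed 1.
Test 1: faults giving observed 1 are {N2 stuck-at-0, N2 inverted output, N3 stuck-at-0, N3 inverted output, N4 stuck-at-1, N4 inverted output}.
Test 2 (A=1, B=0, C=1, D=0): fault-free N1=1, N2=1, N3=1, N4=1 → 1; observed 0. Eliminates N2 stuck-at-0, N2 inverted output, N3 stuck-at-0, N3 inverted output, N4 stuck-at-1.
Only N4 inverted output is consistent with every test.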